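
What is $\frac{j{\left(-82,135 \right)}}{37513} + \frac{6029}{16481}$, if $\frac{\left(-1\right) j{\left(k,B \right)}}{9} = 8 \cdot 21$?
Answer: $\frac{28749515}{88321679} \approx 0.32551$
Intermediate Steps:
$j{\left(k,B \right)} = -1512$ ($j{\left(k,B \right)} = - 9 \cdot 8 \cdot 21 = \left(-9\right) 168 = -1512$)
$\frac{j{\left(-82,135 \right)}}{37513} + \frac{6029}{16481} = - \frac{1512}{37513} + \frac{6029}{16481} = \left(-1512\right) \frac{1}{37513} + 6029 \cdot \frac{1}{16481} = - \frac{216}{5359} + \frac{6029}{16481} = \frac{28749515}{88321679}$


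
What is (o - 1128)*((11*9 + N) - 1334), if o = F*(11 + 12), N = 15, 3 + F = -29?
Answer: 2274080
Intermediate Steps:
F = -32 (F = -3 - 29 = -32)
o = -736 (o = -32*(11 + 12) = -32*23 = -736)
(o - 1128)*((11*9 + N) - 1334) = (-736 - 1128)*((11*9 + 15) - 1334) = -1864*((99 + 15) - 1334) = -1864*(114 - 1334) = -1864*(-1220) = 2274080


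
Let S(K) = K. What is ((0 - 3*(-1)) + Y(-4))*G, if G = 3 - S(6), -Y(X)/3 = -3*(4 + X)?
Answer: -9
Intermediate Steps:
Y(X) = 36 + 9*X (Y(X) = -(-9)*(4 + X) = -3*(-12 - 3*X) = 36 + 9*X)
G = -3 (G = 3 - 1*6 = 3 - 6 = -3)
((0 - 3*(-1)) + Y(-4))*G = ((0 - 3*(-1)) + (36 + 9*(-4)))*(-3) = ((0 + 3) + (36 - 36))*(-3) = (3 + 0)*(-3) = 3*(-3) = -9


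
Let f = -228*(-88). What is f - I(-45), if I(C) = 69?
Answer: 19995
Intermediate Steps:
f = 20064
f - I(-45) = 20064 - 1*69 = 20064 - 69 = 19995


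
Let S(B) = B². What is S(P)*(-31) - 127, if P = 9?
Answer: -2638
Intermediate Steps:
S(P)*(-31) - 127 = 9²*(-31) - 127 = 81*(-31) - 127 = -2511 - 127 = -2638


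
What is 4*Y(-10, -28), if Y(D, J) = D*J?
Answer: 1120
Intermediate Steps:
4*Y(-10, -28) = 4*(-10*(-28)) = 4*280 = 1120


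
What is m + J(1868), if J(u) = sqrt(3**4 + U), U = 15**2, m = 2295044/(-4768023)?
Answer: -2295044/4768023 + 3*sqrt(34) ≈ 17.012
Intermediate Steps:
m = -2295044/4768023 (m = 2295044*(-1/4768023) = -2295044/4768023 ≈ -0.48134)
U = 225
J(u) = 3*sqrt(34) (J(u) = sqrt(3**4 + 225) = sqrt(81 + 225) = sqrt(306) = 3*sqrt(34))
m + J(1868) = -2295044/4768023 + 3*sqrt(34)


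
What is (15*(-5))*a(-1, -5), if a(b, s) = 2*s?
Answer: 750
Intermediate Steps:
(15*(-5))*a(-1, -5) = (15*(-5))*(2*(-5)) = -75*(-10) = 750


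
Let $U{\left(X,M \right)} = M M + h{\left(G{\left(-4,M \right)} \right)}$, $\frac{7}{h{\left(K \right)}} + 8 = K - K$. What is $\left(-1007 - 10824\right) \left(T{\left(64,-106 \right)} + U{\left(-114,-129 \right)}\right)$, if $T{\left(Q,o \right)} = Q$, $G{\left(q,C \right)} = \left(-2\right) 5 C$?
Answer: $- \frac{1581012023}{8} \approx -1.9763 \cdot 10^{8}$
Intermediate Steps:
$G{\left(q,C \right)} = - 10 C$
$h{\left(K \right)} = - \frac{7}{8}$ ($h{\left(K \right)} = \frac{7}{-8 + \left(K - K\right)} = \frac{7}{-8 + 0} = \frac{7}{-8} = 7 \left(- \frac{1}{8}\right) = - \frac{7}{8}$)
$U{\left(X,M \right)} = - \frac{7}{8} + M^{2}$ ($U{\left(X,M \right)} = M M - \frac{7}{8} = M^{2} - \frac{7}{8} = - \frac{7}{8} + M^{2}$)
$\left(-1007 - 10824\right) \left(T{\left(64,-106 \right)} + U{\left(-114,-129 \right)}\right) = \left(-1007 - 10824\right) \left(64 - \left(\frac{7}{8} - \left(-129\right)^{2}\right)\right) = - 11831 \left(64 + \left(- \frac{7}{8} + 16641\right)\right) = - 11831 \left(64 + \frac{133121}{8}\right) = \left(-11831\right) \frac{133633}{8} = - \frac{1581012023}{8}$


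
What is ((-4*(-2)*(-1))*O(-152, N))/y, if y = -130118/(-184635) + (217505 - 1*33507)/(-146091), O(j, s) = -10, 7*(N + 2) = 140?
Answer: -8173791450/56679553 ≈ -144.21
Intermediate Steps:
N = 18 (N = -2 + (⅐)*140 = -2 + 20 = 18)
y = -453436424/817379145 (y = -130118*(-1/184635) + (217505 - 33507)*(-1/146091) = 130118/184635 + 183998*(-1/146091) = 130118/184635 - 183998/146091 = -453436424/817379145 ≈ -0.55474)
((-4*(-2)*(-1))*O(-152, N))/y = ((-4*(-2)*(-1))*(-10))/(-453436424/817379145) = ((8*(-1))*(-10))*(-817379145/453436424) = -8*(-10)*(-817379145/453436424) = 80*(-817379145/453436424) = -8173791450/56679553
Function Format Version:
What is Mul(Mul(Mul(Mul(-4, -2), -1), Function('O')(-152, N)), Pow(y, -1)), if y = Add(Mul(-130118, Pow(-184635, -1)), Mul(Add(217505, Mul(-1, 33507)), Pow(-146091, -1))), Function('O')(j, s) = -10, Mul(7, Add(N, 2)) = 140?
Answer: Rational(-8173791450, 56679553) ≈ -144.21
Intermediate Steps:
N = 18 (N = Add(-2, Mul(Rational(1, 7), 140)) = Add(-2, 20) = 18)
y = Rational(-453436424, 817379145) (y = Add(Mul(-130118, Rational(-1, 184635)), Mul(Add(217505, -33507), Rational(-1, 146091))) = Add(Rational(130118, 184635), Mul(183998, Rational(-1, 146091))) = Add(Rational(130118, 184635), Rational(-183998, 146091)) = Rational(-453436424, 817379145) ≈ -0.55474)
Mul(Mul(Mul(Mul(-4, -2), -1), Function('O')(-152, N)), Pow(y, -1)) = Mul(Mul(Mul(Mul(-4, -2), -1), -10), Pow(Rational(-453436424, 817379145), -1)) = Mul(Mul(Mul(8, -1), -10), Rational(-817379145, 453436424)) = Mul(Mul(-8, -10), Rational(-817379145, 453436424)) = Mul(80, Rational(-817379145, 453436424)) = Rational(-8173791450, 56679553)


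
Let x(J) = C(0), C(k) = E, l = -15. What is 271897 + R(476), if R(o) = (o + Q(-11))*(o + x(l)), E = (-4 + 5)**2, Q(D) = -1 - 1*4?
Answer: 496564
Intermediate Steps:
Q(D) = -5 (Q(D) = -1 - 4 = -5)
E = 1 (E = 1**2 = 1)
C(k) = 1
x(J) = 1
R(o) = (1 + o)*(-5 + o) (R(o) = (o - 5)*(o + 1) = (-5 + o)*(1 + o) = (1 + o)*(-5 + o))
271897 + R(476) = 271897 + (-5 + 476**2 - 4*476) = 271897 + (-5 + 226576 - 1904) = 271897 + 224667 = 496564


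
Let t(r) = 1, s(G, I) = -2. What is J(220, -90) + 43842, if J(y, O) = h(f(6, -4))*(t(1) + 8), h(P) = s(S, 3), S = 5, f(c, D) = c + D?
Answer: 43824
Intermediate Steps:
f(c, D) = D + c
h(P) = -2
J(y, O) = -18 (J(y, O) = -2*(1 + 8) = -2*9 = -18)
J(220, -90) + 43842 = -18 + 43842 = 43824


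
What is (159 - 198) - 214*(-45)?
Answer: 9591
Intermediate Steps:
(159 - 198) - 214*(-45) = -39 + 9630 = 9591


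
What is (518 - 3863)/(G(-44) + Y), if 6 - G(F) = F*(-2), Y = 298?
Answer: -1115/72 ≈ -15.486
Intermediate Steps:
G(F) = 6 + 2*F (G(F) = 6 - F*(-2) = 6 - (-2)*F = 6 + 2*F)
(518 - 3863)/(G(-44) + Y) = (518 - 3863)/((6 + 2*(-44)) + 298) = -3345/((6 - 88) + 298) = -3345/(-82 + 298) = -3345/216 = -3345*1/216 = -1115/72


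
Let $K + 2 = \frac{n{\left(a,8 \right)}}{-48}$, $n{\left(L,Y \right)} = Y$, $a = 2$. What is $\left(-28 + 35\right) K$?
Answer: $- \frac{91}{6} \approx -15.167$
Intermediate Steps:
$K = - \frac{13}{6}$ ($K = -2 + \frac{8}{-48} = -2 + 8 \left(- \frac{1}{48}\right) = -2 - \frac{1}{6} = - \frac{13}{6} \approx -2.1667$)
$\left(-28 + 35\right) K = \left(-28 + 35\right) \left(- \frac{13}{6}\right) = 7 \left(- \frac{13}{6}\right) = - \frac{91}{6}$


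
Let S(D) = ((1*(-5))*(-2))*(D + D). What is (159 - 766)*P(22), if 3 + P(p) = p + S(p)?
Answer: -278613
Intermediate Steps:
S(D) = 20*D (S(D) = (-5*(-2))*(2*D) = 10*(2*D) = 20*D)
P(p) = -3 + 21*p (P(p) = -3 + (p + 20*p) = -3 + 21*p)
(159 - 766)*P(22) = (159 - 766)*(-3 + 21*22) = -607*(-3 + 462) = -607*459 = -278613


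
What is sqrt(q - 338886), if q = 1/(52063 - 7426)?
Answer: I*sqrt(675217399004697)/44637 ≈ 582.14*I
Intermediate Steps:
q = 1/44637 ≈ 2.2403e-5
sqrt(q - 338886) = sqrt(1/44637 - 338886) = sqrt(-15126854381/44637) = I*sqrt(675217399004697)/44637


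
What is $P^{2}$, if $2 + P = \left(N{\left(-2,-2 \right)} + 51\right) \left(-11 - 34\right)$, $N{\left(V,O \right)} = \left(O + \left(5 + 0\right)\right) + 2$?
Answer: $6360484$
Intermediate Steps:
$N{\left(V,O \right)} = 7 + O$ ($N{\left(V,O \right)} = \left(O + 5\right) + 2 = \left(5 + O\right) + 2 = 7 + O$)
$P = -2522$ ($P = -2 + \left(\left(7 - 2\right) + 51\right) \left(-11 - 34\right) = -2 + \left(5 + 51\right) \left(-45\right) = -2 + 56 \left(-45\right) = -2 - 2520 = -2522$)
$P^{2} = \left(-2522\right)^{2} = 6360484$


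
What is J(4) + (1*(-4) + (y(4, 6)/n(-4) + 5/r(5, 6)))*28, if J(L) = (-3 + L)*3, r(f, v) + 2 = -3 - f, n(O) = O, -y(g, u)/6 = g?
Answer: 45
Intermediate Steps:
y(g, u) = -6*g
r(f, v) = -5 - f (r(f, v) = -2 + (-3 - f) = -5 - f)
J(L) = -9 + 3*L
J(4) + (1*(-4) + (y(4, 6)/n(-4) + 5/r(5, 6)))*28 = (-9 + 3*4) + (1*(-4) + (-6*4/(-4) + 5/(-5 - 1*5)))*28 = (-9 + 12) + (-4 + (-24*(-¼) + 5/(-5 - 5)))*28 = 3 + (-4 + (6 + 5/(-10)))*28 = 3 + (-4 + (6 + 5*(-⅒)))*28 = 3 + (-4 + (6 - ½))*28 = 3 + (-4 + 11/2)*28 = 3 + (3/2)*28 = 3 + 42 = 45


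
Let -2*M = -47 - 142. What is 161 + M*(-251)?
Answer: -47117/2 ≈ -23559.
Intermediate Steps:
M = 189/2 (M = -(-47 - 142)/2 = -1/2*(-189) = 189/2 ≈ 94.500)
161 + M*(-251) = 161 + (189/2)*(-251) = 161 - 47439/2 = -47117/2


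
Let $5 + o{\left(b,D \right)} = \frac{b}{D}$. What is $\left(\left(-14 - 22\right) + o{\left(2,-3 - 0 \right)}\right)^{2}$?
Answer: $\frac{15625}{9} \approx 1736.1$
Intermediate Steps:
$o{\left(b,D \right)} = -5 + \frac{b}{D}$
$\left(\left(-14 - 22\right) + o{\left(2,-3 - 0 \right)}\right)^{2} = \left(\left(-14 - 22\right) - \left(5 - \frac{2}{-3 - 0}\right)\right)^{2} = \left(\left(-14 - 22\right) - \left(5 - \frac{2}{-3 + 0}\right)\right)^{2} = \left(-36 - \left(5 - \frac{2}{-3}\right)\right)^{2} = \left(-36 + \left(-5 + 2 \left(- \frac{1}{3}\right)\right)\right)^{2} = \left(-36 - \frac{17}{3}\right)^{2} = \left(- \frac{125}{3}\right)^{2} = \frac{15625}{9}$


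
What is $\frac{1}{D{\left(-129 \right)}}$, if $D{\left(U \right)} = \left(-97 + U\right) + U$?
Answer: $- \frac{1}{355} \approx -0.0028169$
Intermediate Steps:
$D{\left(U \right)} = -97 + 2 U$
$\frac{1}{D{\left(-129 \right)}} = \frac{1}{-97 + 2 \left(-129\right)} = \frac{1}{-97 - 258} = \frac{1}{-355} = - \frac{1}{355}$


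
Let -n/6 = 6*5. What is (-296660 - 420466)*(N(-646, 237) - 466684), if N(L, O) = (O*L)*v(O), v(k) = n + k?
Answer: 6592896446748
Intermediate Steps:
n = -180 (n = -36*5 = -6*30 = -180)
v(k) = -180 + k
N(L, O) = L*O*(-180 + O) (N(L, O) = (O*L)*(-180 + O) = (L*O)*(-180 + O) = L*O*(-180 + O))
(-296660 - 420466)*(N(-646, 237) - 466684) = (-296660 - 420466)*(-646*237*(-180 + 237) - 466684) = -717126*(-646*237*57 - 466684) = -717126*(-8726814 - 466684) = -717126*(-9193498) = 6592896446748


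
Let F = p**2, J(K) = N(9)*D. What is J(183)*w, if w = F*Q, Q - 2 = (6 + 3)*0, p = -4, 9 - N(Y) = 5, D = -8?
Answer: -1024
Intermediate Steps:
N(Y) = 4 (N(Y) = 9 - 1*5 = 9 - 5 = 4)
J(K) = -32 (J(K) = 4*(-8) = -32)
Q = 2 (Q = 2 + (6 + 3)*0 = 2 + 9*0 = 2 + 0 = 2)
F = 16 (F = (-4)**2 = 16)
w = 32 (w = 16*2 = 32)
J(183)*w = -32*32 = -1024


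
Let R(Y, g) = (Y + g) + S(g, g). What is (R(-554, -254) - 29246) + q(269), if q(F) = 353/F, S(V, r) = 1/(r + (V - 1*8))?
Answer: -4171433537/138804 ≈ -30053.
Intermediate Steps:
S(V, r) = 1/(-8 + V + r) (S(V, r) = 1/(r + (V - 8)) = 1/(r + (-8 + V)) = 1/(-8 + V + r))
R(Y, g) = Y + g + 1/(-8 + 2*g) (R(Y, g) = (Y + g) + 1/(-8 + g + g) = (Y + g) + 1/(-8 + 2*g) = Y + g + 1/(-8 + 2*g))
(R(-554, -254) - 29246) + q(269) = ((½ + (-4 - 254)*(-554 - 254))/(-4 - 254) - 29246) + 353/269 = ((½ - 258*(-808))/(-258) - 29246) + 353*(1/269) = (-(½ + 208464)/258 - 29246) + 353/269 = (-1/258*416929/2 - 29246) + 353/269 = (-416929/516 - 29246) + 353/269 = -15507865/516 + 353/269 = -4171433537/138804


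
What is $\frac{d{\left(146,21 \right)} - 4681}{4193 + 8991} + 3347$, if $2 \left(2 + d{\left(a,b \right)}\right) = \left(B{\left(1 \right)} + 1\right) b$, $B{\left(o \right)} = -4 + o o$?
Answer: $\frac{1378817}{412} \approx 3346.6$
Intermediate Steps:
$B{\left(o \right)} = -4 + o^{2}$
$d{\left(a,b \right)} = -2 - b$ ($d{\left(a,b \right)} = -2 + \frac{\left(\left(-4 + 1^{2}\right) + 1\right) b}{2} = -2 + \frac{\left(\left(-4 + 1\right) + 1\right) b}{2} = -2 + \frac{\left(-3 + 1\right) b}{2} = -2 + \frac{\left(-2\right) b}{2} = -2 - b$)
$\frac{d{\left(146,21 \right)} - 4681}{4193 + 8991} + 3347 = \frac{\left(-2 - 21\right) - 4681}{4193 + 8991} + 3347 = \frac{\left(-2 - 21\right) - 4681}{13184} + 3347 = \left(-23 - 4681\right) \frac{1}{13184} + 3347 = \left(-4704\right) \frac{1}{13184} + 3347 = - \frac{147}{412} + 3347 = \frac{1378817}{412}$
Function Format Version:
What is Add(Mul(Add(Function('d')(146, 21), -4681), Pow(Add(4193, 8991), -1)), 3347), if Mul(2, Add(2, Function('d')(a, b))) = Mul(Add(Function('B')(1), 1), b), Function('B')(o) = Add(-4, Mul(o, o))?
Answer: Rational(1378817, 412) ≈ 3346.6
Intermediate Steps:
Function('B')(o) = Add(-4, Pow(o, 2))
Function('d')(a, b) = Add(-2, Mul(-1, b)) (Function('d')(a, b) = Add(-2, Mul(Rational(1, 2), Mul(Add(Add(-4, Pow(1, 2)), 1), b))) = Add(-2, Mul(Rational(1, 2), Mul(Add(Add(-4, 1), 1), b))) = Add(-2, Mul(Rational(1, 2), Mul(Add(-3, 1), b))) = Add(-2, Mul(Rational(1, 2), Mul(-2, b))) = Add(-2, Mul(-1, b)))
Add(Mul(Add(Function('d')(146, 21), -4681), Pow(Add(4193, 8991), -1)), 3347) = Add(Mul(Add(Add(-2, Mul(-1, 21)), -4681), Pow(Add(4193, 8991), -1)), 3347) = Add(Mul(Add(Add(-2, -21), -4681), Pow(13184, -1)), 3347) = Add(Mul(Add(-23, -4681), Rational(1, 13184)), 3347) = Add(Mul(-4704, Rational(1, 13184)), 3347) = Add(Rational(-147, 412), 3347) = Rational(1378817, 412)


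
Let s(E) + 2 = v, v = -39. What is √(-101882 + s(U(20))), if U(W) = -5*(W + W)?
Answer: I*√101923 ≈ 319.25*I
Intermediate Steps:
U(W) = -10*W
s(E) = -41 (s(E) = -2 - 39 = -41)
√(-101882 + s(U(20))) = √(-101882 - 41) = √(-101923) = I*√101923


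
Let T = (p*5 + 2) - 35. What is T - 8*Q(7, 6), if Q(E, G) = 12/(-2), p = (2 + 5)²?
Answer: 260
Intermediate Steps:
p = 49 (p = 7² = 49)
Q(E, G) = -6 (Q(E, G) = 12*(-½) = -6)
T = 212 (T = (49*5 + 2) - 35 = (245 + 2) - 35 = 247 - 35 = 212)
T - 8*Q(7, 6) = 212 - 8*(-6) = 212 + 48 = 260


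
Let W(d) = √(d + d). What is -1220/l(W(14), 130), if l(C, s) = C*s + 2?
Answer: 610/118299 - 79300*√7/118299 ≈ -1.7684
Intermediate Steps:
W(d) = √2*√d (W(d) = √(2*d) = √2*√d)
l(C, s) = 2 + C*s
-1220/l(W(14), 130) = -1220/(2 + (√2*√14)*130) = -1220/(2 + (2*√7)*130) = -1220/(2 + 260*√7)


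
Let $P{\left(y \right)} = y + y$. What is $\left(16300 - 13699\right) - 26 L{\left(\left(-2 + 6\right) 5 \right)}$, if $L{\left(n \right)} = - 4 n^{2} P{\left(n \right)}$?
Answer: $1666601$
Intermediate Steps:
$P{\left(y \right)} = 2 y$
$L{\left(n \right)} = - 8 n^{3}$ ($L{\left(n \right)} = - 4 n^{2} \cdot 2 n = - 8 n^{3}$)
$\left(16300 - 13699\right) - 26 L{\left(\left(-2 + 6\right) 5 \right)} = \left(16300 - 13699\right) - 26 \left(- 8 \left(\left(-2 + 6\right) 5\right)^{3}\right) = \left(16300 - 13699\right) - 26 \left(- 8 \left(4 \cdot 5\right)^{3}\right) = 2601 - 26 \left(- 8 \cdot 20^{3}\right) = 2601 - 26 \left(\left(-8\right) 8000\right) = 2601 - -1664000 = 2601 + 1664000 = 1666601$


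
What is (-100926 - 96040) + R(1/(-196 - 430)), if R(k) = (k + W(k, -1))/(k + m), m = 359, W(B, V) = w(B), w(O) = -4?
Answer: -14754920861/74911 ≈ -1.9697e+5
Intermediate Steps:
W(B, V) = -4
R(k) = (-4 + k)/(359 + k) (R(k) = (k - 4)/(k + 359) = (-4 + k)/(359 + k))
(-100926 - 96040) + R(1/(-196 - 430)) = (-100926 - 96040) + (-4 + 1/(-196 - 430))/(359 + 1/(-196 - 430)) = -196966 + (-4 + 1/(-626))/(359 + 1/(-626)) = -196966 + (-4 - 1/626)/(359 - 1/626) = -196966 - 2505/626/(224733/626) = -196966 + (626/224733)*(-2505/626) = -196966 - 835/74911 = -14754920861/74911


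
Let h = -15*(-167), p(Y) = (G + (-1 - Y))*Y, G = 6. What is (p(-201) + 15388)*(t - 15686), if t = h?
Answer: 342943258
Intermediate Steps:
p(Y) = Y*(5 - Y) (p(Y) = (6 + (-1 - Y))*Y = (5 - Y)*Y = Y*(5 - Y))
h = 2505
t = 2505
(p(-201) + 15388)*(t - 15686) = (-201*(5 - 1*(-201)) + 15388)*(2505 - 15686) = (-201*(5 + 201) + 15388)*(-13181) = (-201*206 + 15388)*(-13181) = (-41406 + 15388)*(-13181) = -26018*(-13181) = 342943258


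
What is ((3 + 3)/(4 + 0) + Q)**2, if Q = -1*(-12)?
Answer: 729/4 ≈ 182.25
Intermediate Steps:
Q = 12
((3 + 3)/(4 + 0) + Q)**2 = ((3 + 3)/(4 + 0) + 12)**2 = (6/4 + 12)**2 = (6*(1/4) + 12)**2 = (3/2 + 12)**2 = (27/2)**2 = 729/4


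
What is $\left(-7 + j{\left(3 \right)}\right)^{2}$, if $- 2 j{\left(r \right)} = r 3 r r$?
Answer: $\frac{9025}{4} \approx 2256.3$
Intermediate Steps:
$j{\left(r \right)} = - \frac{3 r^{3}}{2}$ ($j{\left(r \right)} = - \frac{r 3 r r}{2} = - \frac{3 r^{2} r}{2} = - \frac{3 r^{3}}{2}$)
$\left(-7 + j{\left(3 \right)}\right)^{2} = \left(-7 - \frac{3 \cdot 3^{3}}{2}\right)^{2} = \left(-7 - \frac{81}{2}\right)^{2} = \left(- \frac{95}{2}\right)^{2} = \frac{9025}{4}$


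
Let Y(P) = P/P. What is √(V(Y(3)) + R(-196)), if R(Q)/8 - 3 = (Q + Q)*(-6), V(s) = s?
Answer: √18841 ≈ 137.26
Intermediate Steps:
Y(P) = 1
R(Q) = 24 - 96*Q (R(Q) = 24 + 8*((Q + Q)*(-6)) = 24 + 8*((2*Q)*(-6)) = 24 + 8*(-12*Q) = 24 - 96*Q)
√(V(Y(3)) + R(-196)) = √(1 + (24 - 96*(-196))) = √(1 + (24 + 18816)) = √(1 + 18840) = √18841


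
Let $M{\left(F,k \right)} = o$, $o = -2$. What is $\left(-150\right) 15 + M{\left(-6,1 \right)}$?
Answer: $-2252$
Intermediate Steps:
$M{\left(F,k \right)} = -2$
$\left(-150\right) 15 + M{\left(-6,1 \right)} = \left(-150\right) 15 - 2 = -2250 - 2 = -2252$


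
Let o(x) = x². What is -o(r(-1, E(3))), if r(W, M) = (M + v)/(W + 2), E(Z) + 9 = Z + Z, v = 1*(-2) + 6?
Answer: -1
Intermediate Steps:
v = 4 (v = -2 + 6 = 4)
E(Z) = -9 + 2*Z (E(Z) = -9 + (Z + Z) = -9 + 2*Z)
r(W, M) = (4 + M)/(2 + W) (r(W, M) = (M + 4)/(W + 2) = (4 + M)/(2 + W))
-o(r(-1, E(3))) = -((4 + (-9 + 2*3))/(2 - 1))² = -((4 + (-9 + 6))/1)² = -(1*(4 - 3))² = -(1*1)² = -1*1² = -1*1 = -1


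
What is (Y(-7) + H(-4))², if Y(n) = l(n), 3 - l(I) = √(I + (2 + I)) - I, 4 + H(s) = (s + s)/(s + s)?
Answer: 37 + 28*I*√3 ≈ 37.0 + 48.497*I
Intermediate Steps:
H(s) = -3 (H(s) = -4 + (s + s)/(s + s) = -4 + (2*s)/((2*s)) = -4 + (2*s)*(1/(2*s)) = -4 + 1 = -3)
l(I) = 3 + I - √(2 + 2*I) (l(I) = 3 - (√(I + (2 + I)) - I) = 3 - (√(2 + 2*I) - I) = 3 + (I - √(2 + 2*I)) = 3 + I - √(2 + 2*I))
Y(n) = 3 + n - √(2 + 2*n)
(Y(-7) + H(-4))² = ((3 - 7 - √(2 + 2*(-7))) - 3)² = ((3 - 7 - √(2 - 14)) - 3)² = ((3 - 7 - √(-12)) - 3)² = ((3 - 7 - 2*I*√3) - 3)² = ((-4 - 2*I*√3) - 3)² = (-7 - 2*I*√3)²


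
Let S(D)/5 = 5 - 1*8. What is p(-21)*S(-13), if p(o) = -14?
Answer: 210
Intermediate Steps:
S(D) = -15 (S(D) = 5*(5 - 1*8) = 5*(5 - 8) = 5*(-3) = -15)
p(-21)*S(-13) = -14*(-15) = 210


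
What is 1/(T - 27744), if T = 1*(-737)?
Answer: -1/28481 ≈ -3.5111e-5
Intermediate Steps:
T = -737
1/(T - 27744) = 1/(-737 - 27744) = 1/(-28481) = -1/28481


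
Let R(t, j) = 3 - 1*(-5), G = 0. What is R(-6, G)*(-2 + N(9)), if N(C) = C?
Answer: 56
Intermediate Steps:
R(t, j) = 8 (R(t, j) = 3 + 5 = 8)
R(-6, G)*(-2 + N(9)) = 8*(-2 + 9) = 8*7 = 56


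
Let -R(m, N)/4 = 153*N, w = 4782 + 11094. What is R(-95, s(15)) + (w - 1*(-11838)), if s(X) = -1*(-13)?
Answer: 19758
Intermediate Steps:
w = 15876
s(X) = 13
R(m, N) = -612*N
R(-95, s(15)) + (w - 1*(-11838)) = -612*13 + (15876 - 1*(-11838)) = -7956 + (15876 + 11838) = -7956 + 27714 = 19758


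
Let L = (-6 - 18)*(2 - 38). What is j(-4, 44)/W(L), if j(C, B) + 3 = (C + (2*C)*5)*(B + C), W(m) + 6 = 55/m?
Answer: 1523232/5129 ≈ 296.98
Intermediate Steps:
L = 864 (L = -24*(-36) = 864)
W(m) = -6 + 55/m
j(C, B) = -3 + 11*C*(B + C) (j(C, B) = -3 + (C + (2*C)*5)*(B + C) = -3 + (C + 10*C)*(B + C) = -3 + (11*C)*(B + C) = -3 + 11*C*(B + C))
j(-4, 44)/W(L) = (-3 + 11*(-4)² + 11*44*(-4))/(-6 + 55/864) = (-3 + 11*16 - 1936)/(-6 + 55*(1/864)) = (-3 + 176 - 1936)/(-6 + 55/864) = -1763/(-5129/864) = -1763*(-864/5129) = 1523232/5129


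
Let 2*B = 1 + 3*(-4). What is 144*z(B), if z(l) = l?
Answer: -792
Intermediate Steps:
B = -11/2 (B = (1 + 3*(-4))/2 = (1 - 12)/2 = (½)*(-11) = -11/2 ≈ -5.5000)
144*z(B) = 144*(-11/2) = -792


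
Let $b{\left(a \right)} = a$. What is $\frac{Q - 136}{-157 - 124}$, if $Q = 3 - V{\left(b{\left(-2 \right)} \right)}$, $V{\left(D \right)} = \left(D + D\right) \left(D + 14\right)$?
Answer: $\frac{85}{281} \approx 0.30249$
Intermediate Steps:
$V{\left(D \right)} = 2 D \left(14 + D\right)$
$Q = 51$ ($Q = 3 - 2 \left(-2\right) \left(14 - 2\right) = 3 - 2 \left(-2\right) 12 = 3 - -48 = 3 + 48 = 51$)
$\frac{Q - 136}{-157 - 124} = \frac{51 - 136}{-157 - 124} = - \frac{85}{-281} = \left(-85\right) \left(- \frac{1}{281}\right) = \frac{85}{281}$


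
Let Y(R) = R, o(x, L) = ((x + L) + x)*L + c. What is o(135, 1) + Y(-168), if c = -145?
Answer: -42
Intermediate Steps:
o(x, L) = -145 + L*(L + 2*x) (o(x, L) = ((x + L) + x)*L - 145 = ((L + x) + x)*L - 145 = (L + 2*x)*L - 145 = L*(L + 2*x) - 145 = -145 + L*(L + 2*x))
o(135, 1) + Y(-168) = (-145 + 1² + 2*1*135) - 168 = (-145 + 1 + 270) - 168 = 126 - 168 = -42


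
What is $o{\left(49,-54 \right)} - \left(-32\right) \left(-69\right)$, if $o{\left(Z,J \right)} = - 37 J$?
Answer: $-210$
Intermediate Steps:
$o{\left(49,-54 \right)} - \left(-32\right) \left(-69\right) = \left(-37\right) \left(-54\right) - \left(-32\right) \left(-69\right) = 1998 - 2208 = -210$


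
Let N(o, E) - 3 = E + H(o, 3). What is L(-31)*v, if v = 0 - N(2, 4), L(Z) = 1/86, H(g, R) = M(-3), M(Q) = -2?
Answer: -5/86 ≈ -0.058140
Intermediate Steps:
H(g, R) = -2
N(o, E) = 1 + E (N(o, E) = 3 + (E - 2) = 3 + (-2 + E) = 1 + E)
L(Z) = 1/86
v = -5 (v = 0 - (1 + 4) = 0 - 1*5 = 0 - 5 = -5)
L(-31)*v = (1/86)*(-5) = -5/86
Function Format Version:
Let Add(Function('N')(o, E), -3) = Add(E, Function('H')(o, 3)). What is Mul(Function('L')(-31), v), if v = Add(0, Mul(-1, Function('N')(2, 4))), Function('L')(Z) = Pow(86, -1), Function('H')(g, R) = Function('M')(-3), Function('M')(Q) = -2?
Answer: Rational(-5, 86) ≈ -0.058140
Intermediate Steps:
Function('H')(g, R) = -2
Function('N')(o, E) = Add(1, E) (Function('N')(o, E) = Add(3, Add(E, -2)) = Add(3, Add(-2, E)) = Add(1, E))
Function('L')(Z) = Rational(1, 86)
v = -5 (v = Add(0, Mul(-1, Add(1, 4))) = Add(0, Mul(-1, 5)) = Add(0, -5) = -5)
Mul(Function('L')(-31), v) = Mul(Rational(1, 86), -5) = Rational(-5, 86)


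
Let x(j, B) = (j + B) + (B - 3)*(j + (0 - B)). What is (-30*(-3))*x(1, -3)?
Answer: -2340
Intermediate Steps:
x(j, B) = B + j + (-3 + B)*(j - B) (x(j, B) = (B + j) + (-3 + B)*(j - B) = B + j + (-3 + B)*(j - B))
(-30*(-3))*x(1, -3) = (-30*(-3))*(-1*(-3)² - 2*1 + 4*(-3) - 3*1) = 90*(-1*9 - 2 - 12 - 3) = 90*(-9 - 2 - 12 - 3) = 90*(-26) = -2340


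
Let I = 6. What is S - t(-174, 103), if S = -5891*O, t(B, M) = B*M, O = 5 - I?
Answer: 23813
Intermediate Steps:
O = -1 (O = 5 - 1*6 = 5 - 6 = -1)
S = 5891 (S = -5891*(-1) = 5891)
S - t(-174, 103) = 5891 - (-174)*103 = 5891 - 1*(-17922) = 5891 + 17922 = 23813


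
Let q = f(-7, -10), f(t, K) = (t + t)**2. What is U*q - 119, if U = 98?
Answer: 19089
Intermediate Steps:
f(t, K) = 4*t**2 (f(t, K) = (2*t)**2 = 4*t**2)
q = 196 (q = 4*(-7)**2 = 4*49 = 196)
U*q - 119 = 98*196 - 119 = 19208 - 119 = 19089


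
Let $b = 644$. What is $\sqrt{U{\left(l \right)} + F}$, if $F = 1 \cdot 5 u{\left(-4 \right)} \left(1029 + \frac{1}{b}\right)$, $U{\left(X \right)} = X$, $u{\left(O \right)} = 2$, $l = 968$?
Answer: $\frac{\sqrt{1167276082}}{322} \approx 106.1$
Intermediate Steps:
$F = \frac{3313385}{322}$ ($F = 1 \cdot 5 \cdot 2 \left(1029 + \frac{1}{644}\right) = 5 \cdot 2 \left(1029 + \frac{1}{644}\right) = 10 \cdot \frac{662677}{644} = \frac{3313385}{322} \approx 10290.0$)
$\sqrt{U{\left(l \right)} + F} = \sqrt{968 + \frac{3313385}{322}} = \sqrt{\frac{3625081}{322}} = \frac{\sqrt{1167276082}}{322}$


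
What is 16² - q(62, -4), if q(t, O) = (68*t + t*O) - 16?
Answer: -3696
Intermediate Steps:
q(t, O) = -16 + 68*t + O*t (q(t, O) = (68*t + O*t) - 16 = -16 + 68*t + O*t)
16² - q(62, -4) = 16² - (-16 + 68*62 - 4*62) = 256 - (-16 + 4216 - 248) = 256 - 1*3952 = 256 - 3952 = -3696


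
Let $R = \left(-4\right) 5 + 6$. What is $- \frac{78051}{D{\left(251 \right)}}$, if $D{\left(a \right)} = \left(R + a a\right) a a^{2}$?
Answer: $- \frac{78051}{996029240737} \approx -7.8362 \cdot 10^{-8}$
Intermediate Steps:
$R = -14$ ($R = -20 + 6 = -14$)
$D{\left(a \right)} = a^{3} \left(-14 + a^{2}\right)$ ($D{\left(a \right)} = \left(-14 + a a\right) a a^{2} = \left(-14 + a^{2}\right) a^{3} = a^{3} \left(-14 + a^{2}\right)$)
$- \frac{78051}{D{\left(251 \right)}} = - \frac{78051}{251^{3} \left(-14 + 251^{2}\right)} = - \frac{78051}{15813251 \left(-14 + 63001\right)} = - \frac{78051}{15813251 \cdot 62987} = - \frac{78051}{996029240737}$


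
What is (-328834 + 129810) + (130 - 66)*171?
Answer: -188080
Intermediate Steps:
(-328834 + 129810) + (130 - 66)*171 = -199024 + 64*171 = -199024 + 10944 = -188080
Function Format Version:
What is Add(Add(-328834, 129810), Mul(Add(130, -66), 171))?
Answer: -188080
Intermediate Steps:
Add(Add(-328834, 129810), Mul(Add(130, -66), 171)) = Add(-199024, Mul(64, 171)) = Add(-199024, 10944) = -188080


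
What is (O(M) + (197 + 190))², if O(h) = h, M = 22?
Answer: 167281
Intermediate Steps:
(O(M) + (197 + 190))² = (22 + (197 + 190))² = (22 + 387)² = 409² = 167281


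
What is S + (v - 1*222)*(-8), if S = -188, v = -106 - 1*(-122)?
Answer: 1460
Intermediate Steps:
v = 16 (v = -106 + 122 = 16)
S + (v - 1*222)*(-8) = -188 + (16 - 1*222)*(-8) = -188 + (16 - 222)*(-8) = -188 - 206*(-8) = -188 + 1648 = 1460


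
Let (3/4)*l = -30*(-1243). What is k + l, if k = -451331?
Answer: -401611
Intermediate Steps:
l = 49720 (l = 4*(-30*(-1243))/3 = (4/3)*37290 = 49720)
k + l = -451331 + 49720 = -401611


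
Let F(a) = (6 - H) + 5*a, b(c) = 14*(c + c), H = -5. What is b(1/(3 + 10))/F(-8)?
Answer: -28/377 ≈ -0.074271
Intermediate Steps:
b(c) = 28*c (b(c) = 14*(2*c) = 28*c)
F(a) = 11 + 5*a (F(a) = (6 - 1*(-5)) + 5*a = (6 + 5) + 5*a = 11 + 5*a)
b(1/(3 + 10))/F(-8) = (28/(3 + 10))/(11 + 5*(-8)) = (28/13)/(11 - 40) = (28*(1/13))/(-29) = (28/13)*(-1/29) = -28/377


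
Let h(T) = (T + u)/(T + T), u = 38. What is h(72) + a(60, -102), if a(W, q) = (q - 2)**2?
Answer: 778807/72 ≈ 10817.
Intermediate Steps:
a(W, q) = (-2 + q)**2
h(T) = (38 + T)/(2*T) (h(T) = (T + 38)/(T + T) = (38 + T)/((2*T)) = (38 + T)*(1/(2*T)) = (38 + T)/(2*T))
h(72) + a(60, -102) = (1/2)*(38 + 72)/72 + (-2 - 102)**2 = (1/2)*(1/72)*110 + (-104)**2 = 55/72 + 10816 = 778807/72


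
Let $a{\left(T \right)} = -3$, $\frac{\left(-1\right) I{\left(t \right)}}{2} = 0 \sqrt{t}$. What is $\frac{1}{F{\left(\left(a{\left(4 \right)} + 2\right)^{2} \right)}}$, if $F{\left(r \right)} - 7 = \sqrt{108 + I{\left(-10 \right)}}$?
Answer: $- \frac{7}{59} + \frac{6 \sqrt{3}}{59} \approx 0.057497$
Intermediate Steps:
$I{\left(t \right)} = 0$ ($I{\left(t \right)} = - 2 \cdot 0 \sqrt{t} = \left(-2\right) 0 = 0$)
$F{\left(r \right)} = 7 + 6 \sqrt{3}$ ($F{\left(r \right)} = 7 + \sqrt{108 + 0} = 7 + \sqrt{108} = 7 + 6 \sqrt{3}$)
$\frac{1}{F{\left(\left(a{\left(4 \right)} + 2\right)^{2} \right)}} = \frac{1}{7 + 6 \sqrt{3}}$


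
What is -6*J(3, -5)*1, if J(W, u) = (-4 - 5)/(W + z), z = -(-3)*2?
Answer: 6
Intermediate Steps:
z = 6 (z = -1*(-6) = 6)
J(W, u) = -9/(6 + W) (J(W, u) = (-4 - 5)/(W + 6) = -9/(6 + W))
-6*J(3, -5)*1 = -(-54)/(6 + 3)*1 = -(-54)/9*1 = -6*(-1)*1 = 6*1 = 6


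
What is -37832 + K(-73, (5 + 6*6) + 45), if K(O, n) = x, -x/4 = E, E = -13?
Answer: -37780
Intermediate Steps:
x = 52 (x = -4*(-13) = 52)
K(O, n) = 52
-37832 + K(-73, (5 + 6*6) + 45) = -37832 + 52 = -37780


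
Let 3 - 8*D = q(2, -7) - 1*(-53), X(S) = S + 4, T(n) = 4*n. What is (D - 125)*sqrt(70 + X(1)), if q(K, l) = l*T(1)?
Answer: -2555*sqrt(3)/4 ≈ -1106.3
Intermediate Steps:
X(S) = 4 + S
q(K, l) = 4*l (q(K, l) = l*(4*1) = l*4 = 4*l)
D = -11/4 (D = 3/8 - (4*(-7) - 1*(-53))/8 = 3/8 - (-28 + 53)/8 = 3/8 - 1/8*25 = 3/8 - 25/8 = -11/4 ≈ -2.7500)
(D - 125)*sqrt(70 + X(1)) = (-11/4 - 125)*sqrt(70 + (4 + 1)) = -511*sqrt(70 + 5)/4 = -2555*sqrt(3)/4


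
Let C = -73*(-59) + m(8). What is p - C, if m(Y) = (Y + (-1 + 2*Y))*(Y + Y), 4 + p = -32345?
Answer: -37024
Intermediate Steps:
p = -32349 (p = -4 - 32345 = -32349)
m(Y) = 2*Y*(-1 + 3*Y) (m(Y) = (-1 + 3*Y)*(2*Y) = 2*Y*(-1 + 3*Y))
C = 4675 (C = -73*(-59) + 2*8*(-1 + 3*8) = 4307 + 2*8*(-1 + 24) = 4307 + 2*8*23 = 4307 + 368 = 4675)
p - C = -32349 - 1*4675 = -32349 - 4675 = -37024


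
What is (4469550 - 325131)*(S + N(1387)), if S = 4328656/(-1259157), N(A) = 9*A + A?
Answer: 24120765772489782/419719 ≈ 5.7469e+10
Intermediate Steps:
N(A) = 10*A
S = -4328656/1259157 (S = 4328656*(-1/1259157) = -4328656/1259157 ≈ -3.4377)
(4469550 - 325131)*(S + N(1387)) = (4469550 - 325131)*(-4328656/1259157 + 10*1387) = 4144419*(-4328656/1259157 + 13870) = 4144419*(17460178934/1259157) = 24120765772489782/419719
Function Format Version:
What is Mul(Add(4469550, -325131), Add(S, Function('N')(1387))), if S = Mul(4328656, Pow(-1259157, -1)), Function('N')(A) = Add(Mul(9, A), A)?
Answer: Rational(24120765772489782, 419719) ≈ 5.7469e+10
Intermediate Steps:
Function('N')(A) = Mul(10, A)
S = Rational(-4328656, 1259157) (S = Mul(4328656, Rational(-1, 1259157)) = Rational(-4328656, 1259157) ≈ -3.4377)
Mul(Add(4469550, -325131), Add(S, Function('N')(1387))) = Mul(Add(4469550, -325131), Add(Rational(-4328656, 1259157), Mul(10, 1387))) = Mul(4144419, Add(Rational(-4328656, 1259157), 13870)) = Mul(4144419, Rational(17460178934, 1259157)) = Rational(24120765772489782, 419719)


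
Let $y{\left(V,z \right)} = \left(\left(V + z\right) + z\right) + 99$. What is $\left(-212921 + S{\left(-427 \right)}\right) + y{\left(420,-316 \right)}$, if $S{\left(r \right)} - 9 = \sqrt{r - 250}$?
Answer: $-213025 + i \sqrt{677} \approx -2.1303 \cdot 10^{5} + 26.019 i$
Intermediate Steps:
$y{\left(V,z \right)} = 99 + V + 2 z$ ($y{\left(V,z \right)} = \left(V + 2 z\right) + 99 = 99 + V + 2 z$)
$S{\left(r \right)} = 9 + \sqrt{-250 + r}$ ($S{\left(r \right)} = 9 + \sqrt{r - 250} = 9 + \sqrt{-250 + r}$)
$\left(-212921 + S{\left(-427 \right)}\right) + y{\left(420,-316 \right)} = \left(-212921 + \left(9 + \sqrt{-250 - 427}\right)\right) + \left(99 + 420 + 2 \left(-316\right)\right) = \left(-212921 + \left(9 + \sqrt{-677}\right)\right) + \left(99 + 420 - 632\right) = \left(-212921 + \left(9 + i \sqrt{677}\right)\right) - 113 = \left(-212912 + i \sqrt{677}\right) - 113 = -213025 + i \sqrt{677}$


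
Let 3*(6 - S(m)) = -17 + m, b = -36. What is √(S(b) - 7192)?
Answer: I*√64515/3 ≈ 84.666*I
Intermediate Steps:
S(m) = 35/3 - m/3 (S(m) = 6 - (-17 + m)/3 = 6 + (17/3 - m/3) = 35/3 - m/3)
√(S(b) - 7192) = √((35/3 - ⅓*(-36)) - 7192) = √((35/3 + 12) - 7192) = √(71/3 - 7192) = √(-21505/3) = I*√64515/3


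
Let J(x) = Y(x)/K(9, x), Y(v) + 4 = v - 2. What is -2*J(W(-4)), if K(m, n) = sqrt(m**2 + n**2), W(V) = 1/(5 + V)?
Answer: 5*sqrt(82)/41 ≈ 1.1043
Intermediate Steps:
Y(v) = -6 + v (Y(v) = -4 + (v - 2) = -4 + (-2 + v) = -6 + v)
J(x) = (-6 + x)/sqrt(81 + x**2) (J(x) = (-6 + x)/(sqrt(9**2 + x**2)) = (-6 + x)/(sqrt(81 + x**2)) = (-6 + x)/sqrt(81 + x**2))
-2*J(W(-4)) = -2*(-6 + 1/(5 - 4))/sqrt(81 + (1/(5 - 4))**2) = -2*(-6 + 1/1)/sqrt(81 + (1/1)**2) = -2*(-6 + 1)/sqrt(81 + 1**2) = -2*(-5)/sqrt(81 + 1) = -2*(-5)/sqrt(82) = -2*sqrt(82)/82*(-5) = -(-5)*sqrt(82)/41 = 5*sqrt(82)/41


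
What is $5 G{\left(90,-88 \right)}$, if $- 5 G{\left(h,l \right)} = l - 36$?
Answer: $124$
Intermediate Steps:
$G{\left(h,l \right)} = \frac{36}{5} - \frac{l}{5}$ ($G{\left(h,l \right)} = - \frac{l - 36}{5} = - \frac{-36 + l}{5} = \frac{36}{5} - \frac{l}{5}$)
$5 G{\left(90,-88 \right)} = 5 \left(\frac{36}{5} - - \frac{88}{5}\right) = 5 \left(\frac{36}{5} + \frac{88}{5}\right) = 5 \cdot \frac{124}{5} = 124$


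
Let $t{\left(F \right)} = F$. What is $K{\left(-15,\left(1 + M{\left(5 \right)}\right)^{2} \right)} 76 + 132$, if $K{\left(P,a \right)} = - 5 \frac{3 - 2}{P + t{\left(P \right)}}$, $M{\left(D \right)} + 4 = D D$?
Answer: $\frac{434}{3} \approx 144.67$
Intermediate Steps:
$M{\left(D \right)} = -4 + D^{2}$ ($M{\left(D \right)} = -4 + D D = -4 + D^{2}$)
$K{\left(P,a \right)} = - \frac{5}{2 P}$ ($K{\left(P,a \right)} = - 5 \frac{3 - 2}{P + P} = - 5 \cdot 1 \frac{1}{2 P} = - 5 \frac{1}{2 P} = - \frac{5}{2 P}$)
$K{\left(-15,\left(1 + M{\left(5 \right)}\right)^{2} \right)} 76 + 132 = - \frac{5}{2 \left(-15\right)} 76 + 132 = \left(- \frac{5}{2}\right) \left(- \frac{1}{15}\right) 76 + 132 = \frac{1}{6} \cdot 76 + 132 = \frac{38}{3} + 132 = \frac{434}{3}$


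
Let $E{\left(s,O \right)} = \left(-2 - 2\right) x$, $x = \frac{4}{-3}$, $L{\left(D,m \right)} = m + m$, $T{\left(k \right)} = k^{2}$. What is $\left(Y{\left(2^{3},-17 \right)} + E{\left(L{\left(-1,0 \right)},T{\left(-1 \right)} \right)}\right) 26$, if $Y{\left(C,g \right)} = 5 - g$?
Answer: $\frac{2132}{3} \approx 710.67$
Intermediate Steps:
$L{\left(D,m \right)} = 2 m$
$x = - \frac{4}{3}$ ($x = 4 \left(- \frac{1}{3}\right) = - \frac{4}{3} \approx -1.3333$)
$E{\left(s,O \right)} = \frac{16}{3}$ ($E{\left(s,O \right)} = \left(-2 - 2\right) \left(- \frac{4}{3}\right) = \left(-4\right) \left(- \frac{4}{3}\right) = \frac{16}{3}$)
$\left(Y{\left(2^{3},-17 \right)} + E{\left(L{\left(-1,0 \right)},T{\left(-1 \right)} \right)}\right) 26 = \left(\left(5 - -17\right) + \frac{16}{3}\right) 26 = \left(\left(5 + 17\right) + \frac{16}{3}\right) 26 = \left(22 + \frac{16}{3}\right) 26 = \frac{82}{3} \cdot 26 = \frac{2132}{3}$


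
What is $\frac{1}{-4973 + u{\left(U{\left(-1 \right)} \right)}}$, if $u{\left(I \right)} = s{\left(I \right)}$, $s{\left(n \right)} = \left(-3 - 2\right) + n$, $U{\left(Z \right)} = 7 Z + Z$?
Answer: $- \frac{1}{4986} \approx -0.00020056$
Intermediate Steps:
$U{\left(Z \right)} = 8 Z$
$s{\left(n \right)} = -5 + n$
$u{\left(I \right)} = -5 + I$
$\frac{1}{-4973 + u{\left(U{\left(-1 \right)} \right)}} = \frac{1}{-4973 + \left(-5 + 8 \left(-1\right)\right)} = \frac{1}{-4973 - 13} = \frac{1}{-4986} = - \frac{1}{4986}$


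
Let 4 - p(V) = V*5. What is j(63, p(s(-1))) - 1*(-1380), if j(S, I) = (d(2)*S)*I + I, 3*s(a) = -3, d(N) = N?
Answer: 2523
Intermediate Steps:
s(a) = -1 (s(a) = (⅓)*(-3) = -1)
p(V) = 4 - 5*V (p(V) = 4 - V*5 = 4 - 5*V)
j(S, I) = I + 2*I*S (j(S, I) = (2*S)*I + I = 2*I*S + I = I + 2*I*S)
j(63, p(s(-1))) - 1*(-1380) = (4 - 5*(-1))*(1 + 2*63) - 1*(-1380) = (4 + 5)*(1 + 126) + 1380 = 9*127 + 1380 = 1143 + 1380 = 2523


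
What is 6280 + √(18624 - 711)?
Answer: 6280 + √17913 ≈ 6413.8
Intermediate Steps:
6280 + √(18624 - 711) = 6280 + √17913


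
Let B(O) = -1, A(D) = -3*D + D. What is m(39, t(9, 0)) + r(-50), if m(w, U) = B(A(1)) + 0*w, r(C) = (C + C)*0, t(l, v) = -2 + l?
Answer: -1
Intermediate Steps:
A(D) = -2*D
r(C) = 0 (r(C) = (2*C)*0 = 0)
m(w, U) = -1 (m(w, U) = -1 + 0*w = -1 + 0 = -1)
m(39, t(9, 0)) + r(-50) = -1 + 0 = -1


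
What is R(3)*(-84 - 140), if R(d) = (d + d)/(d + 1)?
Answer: -336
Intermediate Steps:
R(d) = 2*d/(1 + d) (R(d) = (2*d)/(1 + d) = 2*d/(1 + d))
R(3)*(-84 - 140) = (2*3/(1 + 3))*(-84 - 140) = (2*3/4)*(-224) = (2*3*(¼))*(-224) = (3/2)*(-224) = -336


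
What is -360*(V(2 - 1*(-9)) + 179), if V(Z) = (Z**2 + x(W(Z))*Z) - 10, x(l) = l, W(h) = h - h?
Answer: -104400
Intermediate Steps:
W(h) = 0
V(Z) = -10 + Z**2 (V(Z) = (Z**2 + 0*Z) - 10 = (Z**2 + 0) - 10 = Z**2 - 10 = -10 + Z**2)
-360*(V(2 - 1*(-9)) + 179) = -360*((-10 + (2 - 1*(-9))**2) + 179) = -360*((-10 + (2 + 9)**2) + 179) = -360*((-10 + 11**2) + 179) = -360*((-10 + 121) + 179) = -360*(111 + 179) = -360*290 = -104400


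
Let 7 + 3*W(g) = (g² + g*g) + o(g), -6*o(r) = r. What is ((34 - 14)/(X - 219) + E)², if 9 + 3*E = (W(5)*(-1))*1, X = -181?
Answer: 17447329/291600 ≈ 59.833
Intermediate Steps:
o(r) = -r/6
W(g) = -7/3 - g/18 + 2*g²/3 (W(g) = -7/3 + ((g² + g*g) - g/6)/3 = -7/3 + ((g² + g²) - g/6)/3 = -7/3 + (2*g² - g/6)/3 = -7/3 + (-g/18 + 2*g²/3) = -7/3 - g/18 + 2*g²/3)
E = -415/54 (E = -3 + (((-7/3 - 1/18*5 + (⅔)*5²)*(-1))*1)/3 = -3 + (((-7/3 - 5/18 + (⅔)*25)*(-1))*1)/3 = -3 + (((-7/3 - 5/18 + 50/3)*(-1))*1)/3 = -3 + (((253/18)*(-1))*1)/3 = -3 + (-253/18*1)/3 = -3 + (⅓)*(-253/18) = -3 - 253/54 = -415/54 ≈ -7.6852)
((34 - 14)/(X - 219) + E)² = ((34 - 14)/(-181 - 219) - 415/54)² = (20/(-400) - 415/54)² = (20*(-1/400) - 415/54)² = (-1/20 - 415/54)² = (-4177/540)² = 17447329/291600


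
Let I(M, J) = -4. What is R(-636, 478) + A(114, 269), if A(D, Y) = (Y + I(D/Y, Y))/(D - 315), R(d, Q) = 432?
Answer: 86567/201 ≈ 430.68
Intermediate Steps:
A(D, Y) = (-4 + Y)/(-315 + D) (A(D, Y) = (Y - 4)/(D - 315) = (-4 + Y)/(-315 + D))
R(-636, 478) + A(114, 269) = 432 + (-4 + 269)/(-315 + 114) = 432 + 265/(-201) = 432 - 1/201*265 = 432 - 265/201 = 86567/201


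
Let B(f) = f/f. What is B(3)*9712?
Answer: 9712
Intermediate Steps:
B(f) = 1
B(3)*9712 = 1*9712 = 9712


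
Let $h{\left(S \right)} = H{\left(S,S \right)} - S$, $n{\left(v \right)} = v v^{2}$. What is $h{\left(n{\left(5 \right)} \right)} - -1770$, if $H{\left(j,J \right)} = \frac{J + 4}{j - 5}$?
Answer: $\frac{65843}{40} \approx 1646.1$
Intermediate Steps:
$n{\left(v \right)} = v^{3}$
$H{\left(j,J \right)} = \frac{4 + J}{-5 + j}$
$h{\left(S \right)} = - S + \frac{4 + S}{-5 + S}$ ($h{\left(S \right)} = \frac{4 + S}{-5 + S} - S = - S + \frac{4 + S}{-5 + S}$)
$h{\left(n{\left(5 \right)} \right)} - -1770 = \frac{4 + 5^{3} - 5^{3} \left(-5 + 5^{3}\right)}{-5 + 5^{3}} - -1770 = \frac{4 + 125 - 125 \left(-5 + 125\right)}{-5 + 125} + 1770 = \frac{4 + 125 - 125 \cdot 120}{120} + 1770 = \frac{4 + 125 - 15000}{120} + 1770 = \frac{1}{120} \left(-14871\right) + 1770 = - \frac{4957}{40} + 1770 = \frac{65843}{40}$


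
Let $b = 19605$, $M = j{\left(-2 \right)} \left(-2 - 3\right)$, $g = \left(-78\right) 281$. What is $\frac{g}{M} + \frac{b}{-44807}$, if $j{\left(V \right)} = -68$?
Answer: $- \frac{494372763}{7617190} \approx -64.902$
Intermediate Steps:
$g = -21918$
$M = 340$ ($M = - 68 \left(-2 - 3\right) = \left(-68\right) \left(-5\right) = 340$)
$\frac{g}{M} + \frac{b}{-44807} = - \frac{21918}{340} + \frac{19605}{-44807} = \left(-21918\right) \frac{1}{340} + 19605 \left(- \frac{1}{44807}\right) = - \frac{10959}{170} - \frac{19605}{44807} = - \frac{494372763}{7617190}$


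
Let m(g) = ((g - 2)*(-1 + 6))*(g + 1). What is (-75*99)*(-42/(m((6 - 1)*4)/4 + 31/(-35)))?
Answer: 21829500/33013 ≈ 661.24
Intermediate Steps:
m(g) = (1 + g)*(-10 + 5*g) (m(g) = ((-2 + g)*5)*(1 + g) = (-10 + 5*g)*(1 + g) = (1 + g)*(-10 + 5*g))
(-75*99)*(-42/(m((6 - 1)*4)/4 + 31/(-35))) = (-75*99)*(-42/((-10 - 5*(6 - 1)*4 + 5*((6 - 1)*4)²)/4 + 31/(-35))) = -(-311850)/((-10 - 25*4 + 5*(5*4)²)*(¼) + 31*(-1/35)) = -(-311850)/((-10 - 5*20 + 5*20²)*(¼) - 31/35) = -(-311850)/((-10 - 100 + 5*400)*(¼) - 31/35) = -(-311850)/((-10 - 100 + 2000)*(¼) - 31/35) = -(-311850)/(1890*(¼) - 31/35) = -(-311850)/(945/2 - 31/35) = -(-311850)/33013/70 = -(-311850)*70/33013 = -7425*(-2940/33013) = 21829500/33013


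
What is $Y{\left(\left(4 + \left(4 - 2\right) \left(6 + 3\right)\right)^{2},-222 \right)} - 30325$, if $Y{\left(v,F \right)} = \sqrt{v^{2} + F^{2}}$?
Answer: $-30325 + 2 \sqrt{70885} \approx -29793.0$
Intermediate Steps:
$Y{\left(v,F \right)} = \sqrt{F^{2} + v^{2}}$
$Y{\left(\left(4 + \left(4 - 2\right) \left(6 + 3\right)\right)^{2},-222 \right)} - 30325 = \sqrt{\left(-222\right)^{2} + \left(\left(4 + \left(4 - 2\right) \left(6 + 3\right)\right)^{2}\right)^{2}} - 30325 = \sqrt{49284 + \left(\left(4 + 2 \cdot 9\right)^{2}\right)^{2}} - 30325 = \sqrt{49284 + \left(\left(4 + 18\right)^{2}\right)^{2}} - 30325 = \sqrt{49284 + \left(22^{2}\right)^{2}} - 30325 = \sqrt{49284 + 484^{2}} - 30325 = \sqrt{49284 + 234256} - 30325 = \sqrt{283540} - 30325 = 2 \sqrt{70885} - 30325 = -30325 + 2 \sqrt{70885}$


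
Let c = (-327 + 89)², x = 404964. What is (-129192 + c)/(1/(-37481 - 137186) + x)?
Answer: -12671741516/70733846987 ≈ -0.17915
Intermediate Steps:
c = 56644 (c = (-238)² = 56644)
(-129192 + c)/(1/(-37481 - 137186) + x) = (-129192 + 56644)/(1/(-37481 - 137186) + 404964) = -72548/(1/(-174667) + 404964) = -72548/(-1/174667 + 404964) = -72548/70733846987/174667 = -72548*174667/70733846987 = -12671741516/70733846987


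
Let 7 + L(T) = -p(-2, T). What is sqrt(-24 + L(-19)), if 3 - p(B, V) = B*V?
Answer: 2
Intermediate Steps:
p(B, V) = 3 - B*V
L(T) = -10 - 2*T (L(T) = -7 - (3 - 1*(-2)*T) = -7 - (3 + 2*T) = -7 + (-3 - 2*T) = -10 - 2*T)
sqrt(-24 + L(-19)) = sqrt(-24 + (-10 - 2*(-19))) = sqrt(-24 + (-10 + 38)) = sqrt(-24 + 28) = sqrt(4) = 2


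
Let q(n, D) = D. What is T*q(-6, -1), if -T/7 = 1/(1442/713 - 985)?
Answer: -4991/700863 ≈ -0.0071212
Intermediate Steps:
T = 4991/700863 (T = -7/(1442/713 - 985) = -7/(-700863/713) = -7*(-713/700863) = 4991/700863 ≈ 0.0071212)
T*q(-6, -1) = (4991/700863)*(-1) = -4991/700863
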